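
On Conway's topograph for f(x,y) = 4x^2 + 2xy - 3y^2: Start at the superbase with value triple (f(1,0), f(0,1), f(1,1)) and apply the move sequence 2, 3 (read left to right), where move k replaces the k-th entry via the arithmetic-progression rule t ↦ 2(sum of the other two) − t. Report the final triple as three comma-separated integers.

start (4,-3,3) = (f(1,0),f(0,1),f(1,1))
replace slot 2: 2·(4+3) − (-3) = 17 → (4,17,3)
replace slot 3: 2·(4+17) − 3 = 39 → (4,17,39)

4,17,39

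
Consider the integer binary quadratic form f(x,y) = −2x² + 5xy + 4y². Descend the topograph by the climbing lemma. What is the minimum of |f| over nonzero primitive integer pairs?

river: ρ → (4,3,-3)
river: ρ → (-3,3,4)
river: ρ → (4,5,-2)
river: ρ → (-2,7,1)
river: ρ → (1,7,-2)
river: ρ → (-2,5,4)
closes: descent 0, river 6
min |a| on river = 1

1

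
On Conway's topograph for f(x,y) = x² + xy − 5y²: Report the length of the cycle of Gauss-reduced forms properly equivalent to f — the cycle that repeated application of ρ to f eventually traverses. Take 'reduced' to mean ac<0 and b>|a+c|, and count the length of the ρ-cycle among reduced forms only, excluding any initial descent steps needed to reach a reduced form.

D = 21, ⌊√D⌋ = 4
descent: ρ → (-5,-1,1)
descent: ρ → (1,3,-3)  [lands on river]
river: ρ → (-3,3,1)
ρ-cycle length = 2 (tail of 2 descent steps not counted)

2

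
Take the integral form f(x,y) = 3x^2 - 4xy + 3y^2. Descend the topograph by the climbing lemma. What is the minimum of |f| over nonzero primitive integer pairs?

translate: b→2 (≡-4 mod 6), so (3,-4,3)→(3,2,2)
flip: (3,2,2)→(2,-2,3)
translate: b→2 (≡-2 mod 4), so (2,-2,3)→(2,2,3)
reduced (well bottom): (2,2,3) with a≤c, −a<b≤a
well minimum = a = 2

2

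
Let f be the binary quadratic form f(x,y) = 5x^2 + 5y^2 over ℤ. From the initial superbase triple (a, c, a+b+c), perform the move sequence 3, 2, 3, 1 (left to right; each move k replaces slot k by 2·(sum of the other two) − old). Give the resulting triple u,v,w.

start (5,5,10) = (f(1,0),f(0,1),f(1,1))
replace slot 3: 2·(5+5) − 10 = 10 → (5,5,10)
replace slot 2: 2·(5+10) − 5 = 25 → (5,25,10)
replace slot 3: 2·(5+25) − 10 = 50 → (5,25,50)
replace slot 1: 2·(25+50) − 5 = 145 → (145,25,50)

145,25,50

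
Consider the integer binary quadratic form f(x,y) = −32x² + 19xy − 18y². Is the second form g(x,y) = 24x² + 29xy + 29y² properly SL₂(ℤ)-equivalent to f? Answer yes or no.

D₁ = -1943, D₂ = -1943
f is negative-definite; reduce −f:
−f: flip: (32,-19,18)→(18,19,32)
−f: translate: b→-17 (≡19 mod 36), so (18,19,32)→(18,-17,31)
−f: reduced (well bottom): (18,-17,31) with a≤c, −a<b≤a
flip sign back: reduced form of f is (-18,17,-31)
g: translate: b→-19 (≡29 mod 48), so (24,29,29)→(24,-19,24)
g: flip: (24,-19,24)→(24,19,24)
g: reduced (well bottom): (24,19,24) with a≤c, −a<b≤a
reduced forms (-18, 17, -31) vs (24, 19, 24) ⇒ inequivalent

no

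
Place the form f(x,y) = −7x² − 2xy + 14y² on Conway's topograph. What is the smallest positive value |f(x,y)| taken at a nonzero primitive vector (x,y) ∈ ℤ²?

descent: ρ → (14,2,-7)
descent: ρ → (-7,12,9)  [lands on river]
river: ρ → (9,6,-10)
river: ρ → (-10,14,5)
river: ρ → (5,16,-7)
closes: descent 2, river 4
min |a| on river = 5

5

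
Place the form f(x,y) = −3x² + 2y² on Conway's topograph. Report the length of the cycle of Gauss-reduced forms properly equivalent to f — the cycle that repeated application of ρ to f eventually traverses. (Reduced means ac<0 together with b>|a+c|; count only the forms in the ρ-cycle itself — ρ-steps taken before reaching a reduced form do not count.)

D = 24, ⌊√D⌋ = 4
descent: ρ → (2,4,-1)  [lands on river]
river: ρ → (-1,4,2)
ρ-cycle length = 2 (tail of 1 descent step not counted)

2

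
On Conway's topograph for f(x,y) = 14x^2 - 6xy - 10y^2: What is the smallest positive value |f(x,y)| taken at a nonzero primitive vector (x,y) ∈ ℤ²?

descent: ρ → (-10,6,14)  [lands on river]
river: ρ → (14,22,-2)
river: ρ → (-2,22,14)
river: ρ → (14,6,-10)
river: ρ → (-10,14,10)
river: ρ → (10,6,-14)
river: ρ → (-14,22,2)
river: ρ → (2,22,-14)
river: ρ → (-14,6,10)
river: ρ → (10,14,-10)
closes: descent 1, river 10
min |a| on river = 2

2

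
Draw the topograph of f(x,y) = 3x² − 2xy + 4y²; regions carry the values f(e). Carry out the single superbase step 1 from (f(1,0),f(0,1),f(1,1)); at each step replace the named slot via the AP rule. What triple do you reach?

start (3,4,5) = (f(1,0),f(0,1),f(1,1))
replace slot 1: 2·(4+5) − 3 = 15 → (15,4,5)

15,4,5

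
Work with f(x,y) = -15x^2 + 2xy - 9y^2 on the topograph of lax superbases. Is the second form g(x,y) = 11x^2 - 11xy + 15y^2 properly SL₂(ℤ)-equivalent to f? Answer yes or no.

D₁ = -536, D₂ = -539
discriminants differ ⇒ not SL₂(ℤ)-equivalent

no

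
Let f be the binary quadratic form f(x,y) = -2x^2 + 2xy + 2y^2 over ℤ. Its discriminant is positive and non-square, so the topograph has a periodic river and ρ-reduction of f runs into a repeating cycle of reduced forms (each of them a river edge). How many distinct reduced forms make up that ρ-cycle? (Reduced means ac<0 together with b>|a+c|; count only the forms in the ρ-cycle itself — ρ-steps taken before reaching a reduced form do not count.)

D = 20, ⌊√D⌋ = 4
river: ρ → (2,2,-2)
river: ρ → (-2,2,2)
ρ-cycle length = 2 (tail of 0 descent steps not counted)

2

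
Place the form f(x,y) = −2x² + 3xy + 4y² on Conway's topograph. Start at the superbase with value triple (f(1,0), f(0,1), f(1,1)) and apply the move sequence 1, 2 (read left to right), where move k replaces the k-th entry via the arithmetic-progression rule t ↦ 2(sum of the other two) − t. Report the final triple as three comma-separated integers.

start (-2,4,5) = (f(1,0),f(0,1),f(1,1))
replace slot 1: 2·(4+5) − (-2) = 20 → (20,4,5)
replace slot 2: 2·(20+5) − 4 = 46 → (20,46,5)

20,46,5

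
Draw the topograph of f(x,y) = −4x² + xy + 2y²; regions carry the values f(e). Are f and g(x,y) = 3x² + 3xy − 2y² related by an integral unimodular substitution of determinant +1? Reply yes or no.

D₁ = 33, D₂ = 33
river cycle of f (length 4): (2, 3, -3), (-3, 3, 2), (2, 5, -1), (-1, 5, 2)
river cycle of g (length 4): (-2, 5, 1), (1, 5, -2), (-2, 3, 3), (3, 3, -2)
cycles differ ⇒ inequivalent

no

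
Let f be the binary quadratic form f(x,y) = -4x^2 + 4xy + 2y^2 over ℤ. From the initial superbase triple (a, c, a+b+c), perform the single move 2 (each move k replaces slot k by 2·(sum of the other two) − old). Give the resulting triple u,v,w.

start (-4,2,2) = (f(1,0),f(0,1),f(1,1))
replace slot 2: 2·((-4)+2) − 2 = -6 → (-4,-6,2)

-4,-6,2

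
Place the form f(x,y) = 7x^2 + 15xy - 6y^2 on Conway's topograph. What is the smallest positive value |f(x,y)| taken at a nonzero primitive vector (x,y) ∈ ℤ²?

river: ρ → (-6,9,13)
river: ρ → (13,17,-2)
river: ρ → (-2,19,4)
river: ρ → (4,13,-14)
river: ρ → (-14,15,3)
river: ρ → (3,15,-14)
river: ρ → (-14,13,4)
river: ρ → (4,19,-2)
river: ρ → (-2,17,13)
river: ρ → (13,9,-6)
river: ρ → (-6,15,7)
river: ρ → (7,13,-8)
river: ρ → (-8,19,1)
river: ρ → (1,19,-8)
river: ρ → (-8,13,7)
river: ρ → (7,15,-6)
closes: descent 0, river 16
min |a| on river = 1

1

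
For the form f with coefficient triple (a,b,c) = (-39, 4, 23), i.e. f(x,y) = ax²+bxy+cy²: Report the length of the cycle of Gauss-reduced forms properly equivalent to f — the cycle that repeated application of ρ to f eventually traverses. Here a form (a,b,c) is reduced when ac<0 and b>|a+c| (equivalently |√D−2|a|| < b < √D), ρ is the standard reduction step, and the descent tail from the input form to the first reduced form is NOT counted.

D = 3604, ⌊√D⌋ = 60
descent: ρ → (23,42,-20)  [lands on river]
river: ρ → (-20,38,27)
river: ρ → (27,16,-31)
river: ρ → (-31,46,12)
river: ρ → (12,50,-23)
river: ρ → (-23,42,20)
river: ρ → (20,38,-27)
river: ρ → (-27,16,31)
river: ρ → (31,46,-12)
river: ρ → (-12,50,23)
ρ-cycle length = 10 (tail of 1 descent step not counted)

10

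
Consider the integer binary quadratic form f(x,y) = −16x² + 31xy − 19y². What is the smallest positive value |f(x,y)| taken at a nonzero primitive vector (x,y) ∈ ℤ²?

translate: b→1 (≡-31 mod 32), so (16,-31,19)→(16,1,4)
flip: (16,1,4)→(4,-1,16)
reduced (well bottom): (4,-1,16) with a≤c, −a<b≤a
well minimum |f| = |-4| = 4 (negative-definite)

4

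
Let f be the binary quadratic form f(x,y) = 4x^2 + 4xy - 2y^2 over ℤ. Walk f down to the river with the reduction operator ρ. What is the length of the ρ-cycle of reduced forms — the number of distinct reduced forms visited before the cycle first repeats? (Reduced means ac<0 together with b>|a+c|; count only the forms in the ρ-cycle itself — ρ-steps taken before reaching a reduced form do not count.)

D = 48, ⌊√D⌋ = 6
river: ρ → (-2,4,4)
river: ρ → (4,4,-2)
ρ-cycle length = 2 (tail of 0 descent steps not counted)

2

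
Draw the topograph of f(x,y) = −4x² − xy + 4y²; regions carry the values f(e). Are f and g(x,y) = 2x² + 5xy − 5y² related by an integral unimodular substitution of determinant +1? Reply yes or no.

D₁ = 65, D₂ = 65
river cycle of f (length 6): (4, 1, -4), (-4, 7, 1), (1, 7, -4), (-4, 1, 4), (4, 7, -1), (-1, 7, 4)
river cycle of g (length 6): (-5, 5, 2), (2, 7, -2), (-2, 5, 5), (5, 5, -2), (-2, 7, 2), (2, 5, -5)
cycles differ ⇒ inequivalent

no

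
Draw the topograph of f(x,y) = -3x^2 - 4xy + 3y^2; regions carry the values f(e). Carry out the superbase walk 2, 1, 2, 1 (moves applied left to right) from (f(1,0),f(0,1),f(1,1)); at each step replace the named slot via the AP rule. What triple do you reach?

start (-3,3,-4) = (f(1,0),f(0,1),f(1,1))
replace slot 2: 2·((-3)+(-4)) − 3 = -17 → (-3,-17,-4)
replace slot 1: 2·((-17)+(-4)) − (-3) = -39 → (-39,-17,-4)
replace slot 2: 2·((-39)+(-4)) − (-17) = -69 → (-39,-69,-4)
replace slot 1: 2·((-69)+(-4)) − (-39) = -107 → (-107,-69,-4)

-107,-69,-4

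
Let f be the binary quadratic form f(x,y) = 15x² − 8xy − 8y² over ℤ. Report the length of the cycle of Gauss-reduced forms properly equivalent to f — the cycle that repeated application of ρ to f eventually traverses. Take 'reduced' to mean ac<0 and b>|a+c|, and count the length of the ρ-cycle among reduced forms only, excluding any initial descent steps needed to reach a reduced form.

D = 544, ⌊√D⌋ = 23
descent: ρ → (-8,8,15)  [lands on river]
river: ρ → (15,22,-1)
river: ρ → (-1,22,15)
river: ρ → (15,8,-8)
ρ-cycle length = 4 (tail of 1 descent step not counted)

4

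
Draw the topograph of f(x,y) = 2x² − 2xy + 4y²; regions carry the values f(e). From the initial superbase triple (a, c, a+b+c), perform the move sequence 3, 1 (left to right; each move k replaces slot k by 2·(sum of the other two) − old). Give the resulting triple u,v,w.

start (2,4,4) = (f(1,0),f(0,1),f(1,1))
replace slot 3: 2·(2+4) − 4 = 8 → (2,4,8)
replace slot 1: 2·(4+8) − 2 = 22 → (22,4,8)

22,4,8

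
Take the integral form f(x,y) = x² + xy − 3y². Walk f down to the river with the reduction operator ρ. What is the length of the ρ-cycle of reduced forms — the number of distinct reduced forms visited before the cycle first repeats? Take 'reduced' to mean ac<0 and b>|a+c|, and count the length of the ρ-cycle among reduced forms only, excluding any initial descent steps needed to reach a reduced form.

D = 13, ⌊√D⌋ = 3
descent: ρ → (-3,-1,1)
descent: ρ → (1,3,-1)  [lands on river]
river: ρ → (-1,3,1)
ρ-cycle length = 2 (tail of 2 descent steps not counted)

2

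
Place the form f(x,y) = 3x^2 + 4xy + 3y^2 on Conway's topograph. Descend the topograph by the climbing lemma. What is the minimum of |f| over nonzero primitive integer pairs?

translate: b→-2 (≡4 mod 6), so (3,4,3)→(3,-2,2)
flip: (3,-2,2)→(2,2,3)
reduced (well bottom): (2,2,3) with a≤c, −a<b≤a
well minimum = a = 2

2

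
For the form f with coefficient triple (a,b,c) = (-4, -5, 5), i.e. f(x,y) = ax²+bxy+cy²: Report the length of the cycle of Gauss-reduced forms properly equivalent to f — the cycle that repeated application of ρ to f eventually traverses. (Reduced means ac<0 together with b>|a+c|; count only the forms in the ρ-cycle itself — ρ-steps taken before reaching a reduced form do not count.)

D = 105, ⌊√D⌋ = 10
descent: ρ → (5,5,-4)  [lands on river]
river: ρ → (-4,3,6)
river: ρ → (6,9,-1)
river: ρ → (-1,9,6)
river: ρ → (6,3,-4)
river: ρ → (-4,5,5)
ρ-cycle length = 6 (tail of 1 descent step not counted)

6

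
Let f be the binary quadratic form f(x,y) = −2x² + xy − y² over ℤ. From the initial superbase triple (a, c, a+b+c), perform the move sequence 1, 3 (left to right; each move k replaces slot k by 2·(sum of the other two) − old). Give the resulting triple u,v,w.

start (-2,-1,-2) = (f(1,0),f(0,1),f(1,1))
replace slot 1: 2·((-1)+(-2)) − (-2) = -4 → (-4,-1,-2)
replace slot 3: 2·((-4)+(-1)) − (-2) = -8 → (-4,-1,-8)

-4,-1,-8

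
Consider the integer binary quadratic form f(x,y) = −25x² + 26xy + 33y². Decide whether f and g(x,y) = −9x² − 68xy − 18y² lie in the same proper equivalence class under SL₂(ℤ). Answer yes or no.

D₁ = 3976, D₂ = 3976
river cycle of f (length 10): (33, 40, -18), (-18, 32, 41), (41, 50, -9), (-9, 58, 17), (17, 44, -30), (-30, 16, 31), (31, 46, -15), (-15, 44, 34), (34, 24, -25), (-25, 26, 33)
river cycle of g (length 10): (-18, 32, 41), (41, 50, -9), (-9, 58, 17), (17, 44, -30), (-30, 16, 31), (31, 46, -15), (-15, 44, 34), (34, 24, -25), (-25, 26, 33), (33, 40, -18)
cycles coincide ⇒ equivalent

yes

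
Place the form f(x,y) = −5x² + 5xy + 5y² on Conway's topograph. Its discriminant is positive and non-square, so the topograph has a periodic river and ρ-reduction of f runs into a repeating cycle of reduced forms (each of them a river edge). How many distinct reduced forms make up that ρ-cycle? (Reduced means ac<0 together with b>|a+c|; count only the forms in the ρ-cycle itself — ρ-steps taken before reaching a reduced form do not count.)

D = 125, ⌊√D⌋ = 11
river: ρ → (5,5,-5)
river: ρ → (-5,5,5)
ρ-cycle length = 2 (tail of 0 descent steps not counted)

2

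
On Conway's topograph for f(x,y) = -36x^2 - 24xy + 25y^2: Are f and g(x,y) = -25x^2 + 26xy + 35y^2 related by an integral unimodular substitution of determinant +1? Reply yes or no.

D₁ = 4176, D₂ = 4176
river cycle of f (length 20): (25, 24, -36), (-36, 48, 13), (13, 56, -20), (-20, 64, 1), (1, 64, -20), (-20, 56, 13), (13, 48, -36), (-36, 24, 25), (25, 26, -35), (-35, 44, 16), … (10 more)
river cycle of g (length 20): (35, 44, -16), (-16, 52, 23), (23, 40, -28), (-28, 16, 35), (35, 54, -9), (-9, 54, 35), (35, 16, -28), (-28, 40, 23), (23, 52, -16), (-16, 44, 35), … (10 more)
cycles differ ⇒ inequivalent

no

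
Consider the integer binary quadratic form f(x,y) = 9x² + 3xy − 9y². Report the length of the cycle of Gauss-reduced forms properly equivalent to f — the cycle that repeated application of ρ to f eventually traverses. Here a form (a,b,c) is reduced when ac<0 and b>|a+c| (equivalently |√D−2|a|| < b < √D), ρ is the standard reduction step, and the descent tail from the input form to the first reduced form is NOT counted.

D = 333, ⌊√D⌋ = 18
river: ρ → (-9,15,3)
river: ρ → (3,15,-9)
river: ρ → (-9,3,9)
river: ρ → (9,15,-3)
river: ρ → (-3,15,9)
river: ρ → (9,3,-9)
ρ-cycle length = 6 (tail of 0 descent steps not counted)

6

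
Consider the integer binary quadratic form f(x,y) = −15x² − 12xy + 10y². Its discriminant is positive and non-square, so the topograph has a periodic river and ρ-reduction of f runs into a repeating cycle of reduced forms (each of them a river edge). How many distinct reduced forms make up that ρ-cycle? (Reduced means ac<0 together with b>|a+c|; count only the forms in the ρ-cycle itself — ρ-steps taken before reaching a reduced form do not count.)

D = 744, ⌊√D⌋ = 27
descent: ρ → (10,12,-15)  [lands on river]
river: ρ → (-15,18,7)
river: ρ → (7,24,-6)
river: ρ → (-6,24,7)
river: ρ → (7,18,-15)
river: ρ → (-15,12,10)
river: ρ → (10,8,-17)
river: ρ → (-17,26,1)
river: ρ → (1,26,-17)
river: ρ → (-17,8,10)
ρ-cycle length = 10 (tail of 1 descent step not counted)

10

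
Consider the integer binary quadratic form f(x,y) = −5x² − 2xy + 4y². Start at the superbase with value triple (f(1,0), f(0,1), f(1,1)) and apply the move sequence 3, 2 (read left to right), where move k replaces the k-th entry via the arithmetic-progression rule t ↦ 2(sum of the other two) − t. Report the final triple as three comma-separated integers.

start (-5,4,-3) = (f(1,0),f(0,1),f(1,1))
replace slot 3: 2·((-5)+4) − (-3) = 1 → (-5,4,1)
replace slot 2: 2·((-5)+1) − 4 = -12 → (-5,-12,1)

-5,-12,1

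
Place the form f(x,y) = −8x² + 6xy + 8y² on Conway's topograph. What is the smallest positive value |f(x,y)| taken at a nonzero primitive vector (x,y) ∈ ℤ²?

river: ρ → (8,10,-6)
river: ρ → (-6,14,4)
river: ρ → (4,10,-12)
river: ρ → (-12,14,2)
river: ρ → (2,14,-12)
river: ρ → (-12,10,4)
river: ρ → (4,14,-6)
river: ρ → (-6,10,8)
river: ρ → (8,6,-8)
river: ρ → (-8,10,6)
river: ρ → (6,14,-4)
river: ρ → (-4,10,12)
river: ρ → (12,14,-2)
river: ρ → (-2,14,12)
river: ρ → (12,10,-4)
river: ρ → (-4,14,6)
river: ρ → (6,10,-8)
river: ρ → (-8,6,8)
closes: descent 0, river 18
min |a| on river = 2

2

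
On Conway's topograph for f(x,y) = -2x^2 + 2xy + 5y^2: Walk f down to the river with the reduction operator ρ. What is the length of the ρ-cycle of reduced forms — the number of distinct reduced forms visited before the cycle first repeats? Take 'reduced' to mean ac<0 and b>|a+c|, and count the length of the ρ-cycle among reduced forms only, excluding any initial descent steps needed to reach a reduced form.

D = 44, ⌊√D⌋ = 6
descent: ρ → (5,-2,-2)
descent: ρ → (-2,6,1)  [lands on river]
river: ρ → (1,6,-2)
ρ-cycle length = 2 (tail of 2 descent steps not counted)

2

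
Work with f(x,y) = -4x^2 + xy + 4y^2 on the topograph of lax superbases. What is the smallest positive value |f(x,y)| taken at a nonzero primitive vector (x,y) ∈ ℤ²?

river: ρ → (4,7,-1)
river: ρ → (-1,7,4)
river: ρ → (4,1,-4)
river: ρ → (-4,7,1)
river: ρ → (1,7,-4)
river: ρ → (-4,1,4)
closes: descent 0, river 6
min |a| on river = 1

1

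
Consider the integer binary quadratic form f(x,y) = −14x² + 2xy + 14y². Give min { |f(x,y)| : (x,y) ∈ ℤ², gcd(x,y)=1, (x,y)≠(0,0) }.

river: ρ → (14,26,-2)
river: ρ → (-2,26,14)
river: ρ → (14,2,-14)
river: ρ → (-14,26,2)
river: ρ → (2,26,-14)
river: ρ → (-14,2,14)
closes: descent 0, river 6
min |a| on river = 2

2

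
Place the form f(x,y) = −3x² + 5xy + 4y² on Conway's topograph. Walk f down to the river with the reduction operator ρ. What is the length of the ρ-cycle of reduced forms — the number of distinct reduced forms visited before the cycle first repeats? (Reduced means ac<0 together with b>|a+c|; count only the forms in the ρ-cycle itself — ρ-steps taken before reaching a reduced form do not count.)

D = 73, ⌊√D⌋ = 8
river: ρ → (4,3,-4)
river: ρ → (-4,5,3)
river: ρ → (3,7,-2)
river: ρ → (-2,5,6)
river: ρ → (6,7,-1)
river: ρ → (-1,7,6)
river: ρ → (6,5,-2)
river: ρ → (-2,7,3)
river: ρ → (3,5,-4)
river: ρ → (-4,3,4)
river: ρ → (4,5,-3)
river: ρ → (-3,7,2)
river: ρ → (2,5,-6)
river: ρ → (-6,7,1)
river: ρ → (1,7,-6)
river: ρ → (-6,5,2)
river: ρ → (2,7,-3)
river: ρ → (-3,5,4)
ρ-cycle length = 18 (tail of 0 descent steps not counted)

18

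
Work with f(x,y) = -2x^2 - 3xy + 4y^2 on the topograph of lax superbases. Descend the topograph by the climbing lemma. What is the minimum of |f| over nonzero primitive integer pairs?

descent: ρ → (4,3,-2)  [lands on river]
river: ρ → (-2,5,2)
river: ρ → (2,3,-4)
river: ρ → (-4,5,1)
river: ρ → (1,5,-4)
river: ρ → (-4,3,2)
river: ρ → (2,5,-2)
river: ρ → (-2,3,4)
river: ρ → (4,5,-1)
river: ρ → (-1,5,4)
closes: descent 1, river 10
min |a| on river = 1

1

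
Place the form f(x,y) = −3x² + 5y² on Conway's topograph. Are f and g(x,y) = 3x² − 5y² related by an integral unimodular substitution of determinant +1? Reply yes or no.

D₁ = 60, D₂ = 60
river cycle of f (length 2): (-3, 6, 2), (2, 6, -3)
river cycle of g (length 2): (3, 6, -2), (-2, 6, 3)
cycles differ ⇒ inequivalent

no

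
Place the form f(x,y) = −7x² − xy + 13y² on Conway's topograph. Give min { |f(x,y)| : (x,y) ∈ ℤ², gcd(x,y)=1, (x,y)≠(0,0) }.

descent: ρ → (13,1,-7)
descent: ρ → (-7,13,7)  [lands on river]
river: ρ → (7,15,-5)
river: ρ → (-5,15,7)
river: ρ → (7,13,-7)
river: ρ → (-7,15,5)
river: ρ → (5,15,-7)
closes: descent 2, river 6
min |a| on river = 5

5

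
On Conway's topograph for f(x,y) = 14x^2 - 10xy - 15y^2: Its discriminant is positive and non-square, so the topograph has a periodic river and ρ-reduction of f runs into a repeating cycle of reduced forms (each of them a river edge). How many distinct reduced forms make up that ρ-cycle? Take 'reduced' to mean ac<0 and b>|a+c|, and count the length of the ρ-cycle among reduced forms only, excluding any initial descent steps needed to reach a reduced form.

D = 940, ⌊√D⌋ = 30
descent: ρ → (-15,10,14)  [lands on river]
river: ρ → (14,18,-11)
river: ρ → (-11,26,6)
river: ρ → (6,22,-19)
river: ρ → (-19,16,9)
river: ρ → (9,20,-15)
ρ-cycle length = 6 (tail of 1 descent step not counted)

6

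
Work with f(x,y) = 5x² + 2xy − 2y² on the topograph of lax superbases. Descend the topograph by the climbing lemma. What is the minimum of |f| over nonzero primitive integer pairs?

descent: ρ → (-2,6,1)  [lands on river]
river: ρ → (1,6,-2)
closes: descent 1, river 2
min |a| on river = 1

1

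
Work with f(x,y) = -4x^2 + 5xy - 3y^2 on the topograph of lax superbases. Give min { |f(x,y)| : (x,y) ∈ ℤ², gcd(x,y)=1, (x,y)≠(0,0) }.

translate: b→3 (≡-5 mod 8), so (4,-5,3)→(4,3,2)
flip: (4,3,2)→(2,-3,4)
translate: b→1 (≡-3 mod 4), so (2,-3,4)→(2,1,3)
reduced (well bottom): (2,1,3) with a≤c, −a<b≤a
well minimum |f| = |-2| = 2 (negative-definite)

2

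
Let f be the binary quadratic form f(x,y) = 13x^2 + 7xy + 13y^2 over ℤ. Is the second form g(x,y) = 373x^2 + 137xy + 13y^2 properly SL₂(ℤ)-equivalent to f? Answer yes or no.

D₁ = -627, D₂ = -627
f: reduced (well bottom): (13,7,13) with a≤c, −a<b≤a
g: flip: (373,137,13)→(13,-137,373)
g: translate: b→-7 (≡-137 mod 26), so (13,-137,373)→(13,-7,13)
g: flip: (13,-7,13)→(13,7,13)
g: reduced (well bottom): (13,7,13) with a≤c, −a<b≤a
reduced forms (13, 7, 13) vs (13, 7, 13) ⇒ equivalent

yes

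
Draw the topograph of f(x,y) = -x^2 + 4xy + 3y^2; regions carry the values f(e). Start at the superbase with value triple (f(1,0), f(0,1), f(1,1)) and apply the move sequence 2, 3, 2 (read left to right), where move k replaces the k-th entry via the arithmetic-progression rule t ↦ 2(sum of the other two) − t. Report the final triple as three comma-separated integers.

start (-1,3,6) = (f(1,0),f(0,1),f(1,1))
replace slot 2: 2·((-1)+6) − 3 = 7 → (-1,7,6)
replace slot 3: 2·((-1)+7) − 6 = 6 → (-1,7,6)
replace slot 2: 2·((-1)+6) − 7 = 3 → (-1,3,6)

-1,3,6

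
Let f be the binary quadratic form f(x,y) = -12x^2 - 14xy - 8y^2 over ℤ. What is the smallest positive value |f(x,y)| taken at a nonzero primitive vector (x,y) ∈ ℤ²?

translate: b→-10 (≡14 mod 24), so (12,14,8)→(12,-10,6)
flip: (12,-10,6)→(6,10,12)
translate: b→-2 (≡10 mod 12), so (6,10,12)→(6,-2,8)
reduced (well bottom): (6,-2,8) with a≤c, −a<b≤a
well minimum |f| = |-6| = 6 (negative-definite)

6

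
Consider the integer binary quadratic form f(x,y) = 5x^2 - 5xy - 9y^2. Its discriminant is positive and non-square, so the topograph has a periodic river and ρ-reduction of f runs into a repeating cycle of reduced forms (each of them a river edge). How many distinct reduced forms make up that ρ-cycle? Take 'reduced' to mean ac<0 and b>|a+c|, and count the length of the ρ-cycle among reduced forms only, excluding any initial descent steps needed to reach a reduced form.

D = 205, ⌊√D⌋ = 14
descent: ρ → (-9,5,5)  [lands on river]
river: ρ → (5,5,-9)
river: ρ → (-9,13,1)
river: ρ → (1,13,-9)
ρ-cycle length = 4 (tail of 1 descent step not counted)

4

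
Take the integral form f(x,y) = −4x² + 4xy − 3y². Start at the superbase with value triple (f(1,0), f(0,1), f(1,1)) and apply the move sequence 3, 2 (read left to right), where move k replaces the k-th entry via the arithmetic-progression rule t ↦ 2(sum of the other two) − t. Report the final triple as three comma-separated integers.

start (-4,-3,-3) = (f(1,0),f(0,1),f(1,1))
replace slot 3: 2·((-4)+(-3)) − (-3) = -11 → (-4,-3,-11)
replace slot 2: 2·((-4)+(-11)) − (-3) = -27 → (-4,-27,-11)

-4,-27,-11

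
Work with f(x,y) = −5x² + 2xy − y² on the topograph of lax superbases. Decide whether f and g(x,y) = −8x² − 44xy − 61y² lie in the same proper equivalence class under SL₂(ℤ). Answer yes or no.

D₁ = -16, D₂ = -16
f is negative-definite; reduce −f:
−f: flip: (5,-2,1)→(1,2,5)
−f: translate: b→0 (≡2 mod 2), so (1,2,5)→(1,0,4)
−f: reduced (well bottom): (1,0,4) with a≤c, −a<b≤a
flip sign back: reduced form of f is (-1,0,-4)
g is negative-definite; reduce −g:
−g: translate: b→-4 (≡44 mod 16), so (8,44,61)→(8,-4,1)
−g: flip: (8,-4,1)→(1,4,8)
−g: translate: b→0 (≡4 mod 2), so (1,4,8)→(1,0,4)
−g: reduced (well bottom): (1,0,4) with a≤c, −a<b≤a
flip sign back: reduced form of g is (-1,0,-4)
reduced forms (-1, 0, -4) vs (-1, 0, -4) ⇒ equivalent

yes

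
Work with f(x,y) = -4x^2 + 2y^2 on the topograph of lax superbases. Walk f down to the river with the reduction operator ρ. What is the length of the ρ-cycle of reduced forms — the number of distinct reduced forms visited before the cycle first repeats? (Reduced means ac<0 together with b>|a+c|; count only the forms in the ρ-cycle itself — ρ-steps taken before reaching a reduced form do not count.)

D = 32, ⌊√D⌋ = 5
descent: ρ → (2,4,-2)  [lands on river]
river: ρ → (-2,4,2)
ρ-cycle length = 2 (tail of 1 descent step not counted)

2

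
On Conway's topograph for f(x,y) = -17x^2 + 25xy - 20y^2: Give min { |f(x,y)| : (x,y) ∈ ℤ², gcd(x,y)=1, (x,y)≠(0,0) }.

translate: b→9 (≡-25 mod 34), so (17,-25,20)→(17,9,12)
flip: (17,9,12)→(12,-9,17)
reduced (well bottom): (12,-9,17) with a≤c, −a<b≤a
well minimum |f| = |-12| = 12 (negative-definite)

12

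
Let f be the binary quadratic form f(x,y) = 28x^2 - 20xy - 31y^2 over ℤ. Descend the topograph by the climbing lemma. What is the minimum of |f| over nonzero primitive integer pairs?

descent: ρ → (-31,20,28)  [lands on river]
river: ρ → (28,36,-23)
river: ρ → (-23,56,8)
river: ρ → (8,56,-23)
river: ρ → (-23,36,28)
river: ρ → (28,20,-31)
river: ρ → (-31,42,17)
river: ρ → (17,60,-4)
river: ρ → (-4,60,17)
river: ρ → (17,42,-31)
closes: descent 1, river 10
min |a| on river = 4

4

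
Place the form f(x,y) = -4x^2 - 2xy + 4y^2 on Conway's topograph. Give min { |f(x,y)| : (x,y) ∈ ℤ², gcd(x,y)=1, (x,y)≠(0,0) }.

descent: ρ → (4,2,-4)  [lands on river]
river: ρ → (-4,6,2)
river: ρ → (2,6,-4)
river: ρ → (-4,2,4)
river: ρ → (4,6,-2)
river: ρ → (-2,6,4)
closes: descent 1, river 6
min |a| on river = 2

2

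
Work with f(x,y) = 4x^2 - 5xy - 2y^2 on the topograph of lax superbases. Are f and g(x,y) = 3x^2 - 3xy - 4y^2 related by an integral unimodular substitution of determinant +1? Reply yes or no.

D₁ = 57, D₂ = 57
river cycle of f (length 6): (-2, 5, 4), (4, 3, -3), (-3, 3, 4), (4, 5, -2), (-2, 7, 1), (1, 7, -2)
river cycle of g (length 6): (-4, 3, 3), (3, 3, -4), (-4, 5, 2), (2, 7, -1), (-1, 7, 2), (2, 5, -4)
cycles differ ⇒ inequivalent

no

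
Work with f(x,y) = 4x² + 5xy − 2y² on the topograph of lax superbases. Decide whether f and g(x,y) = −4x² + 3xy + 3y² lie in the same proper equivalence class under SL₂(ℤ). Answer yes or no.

D₁ = 57, D₂ = 57
river cycle of f (length 6): (-2, 7, 1), (1, 7, -2), (-2, 5, 4), (4, 3, -3), (-3, 3, 4), (4, 5, -2)
river cycle of g (length 6): (3, 3, -4), (-4, 5, 2), (2, 7, -1), (-1, 7, 2), (2, 5, -4), (-4, 3, 3)
cycles differ ⇒ inequivalent

no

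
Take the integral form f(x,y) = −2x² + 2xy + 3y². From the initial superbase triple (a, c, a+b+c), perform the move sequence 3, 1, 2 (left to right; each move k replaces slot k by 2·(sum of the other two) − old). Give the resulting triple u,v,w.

start (-2,3,3) = (f(1,0),f(0,1),f(1,1))
replace slot 3: 2·((-2)+3) − 3 = -1 → (-2,3,-1)
replace slot 1: 2·(3+(-1)) − (-2) = 6 → (6,3,-1)
replace slot 2: 2·(6+(-1)) − 3 = 7 → (6,7,-1)

6,7,-1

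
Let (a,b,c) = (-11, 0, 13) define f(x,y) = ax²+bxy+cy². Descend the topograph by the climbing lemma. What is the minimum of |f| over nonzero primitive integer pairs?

descent: ρ → (13,0,-11)
descent: ρ → (-11,22,2)  [lands on river]
river: ρ → (2,22,-11)
closes: descent 2, river 2
min |a| on river = 2

2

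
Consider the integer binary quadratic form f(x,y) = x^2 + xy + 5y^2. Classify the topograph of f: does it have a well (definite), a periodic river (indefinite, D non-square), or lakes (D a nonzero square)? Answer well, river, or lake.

D = b²−4ac = 1² − 4·1·5 = -19
D < 0 ⇒ definite ⇒ every region one sign ⇒ single well

well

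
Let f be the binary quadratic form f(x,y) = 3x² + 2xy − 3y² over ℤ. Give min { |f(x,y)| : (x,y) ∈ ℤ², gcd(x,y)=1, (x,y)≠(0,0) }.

river: ρ → (-3,4,2)
river: ρ → (2,4,-3)
river: ρ → (-3,2,3)
river: ρ → (3,4,-2)
river: ρ → (-2,4,3)
river: ρ → (3,2,-3)
closes: descent 0, river 6
min |a| on river = 2

2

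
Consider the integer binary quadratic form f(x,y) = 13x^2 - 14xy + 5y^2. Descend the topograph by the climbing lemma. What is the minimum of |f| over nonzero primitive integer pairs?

translate: b→12 (≡-14 mod 26), so (13,-14,5)→(13,12,4)
flip: (13,12,4)→(4,-12,13)
translate: b→4 (≡-12 mod 8), so (4,-12,13)→(4,4,5)
reduced (well bottom): (4,4,5) with a≤c, −a<b≤a
well minimum = a = 4

4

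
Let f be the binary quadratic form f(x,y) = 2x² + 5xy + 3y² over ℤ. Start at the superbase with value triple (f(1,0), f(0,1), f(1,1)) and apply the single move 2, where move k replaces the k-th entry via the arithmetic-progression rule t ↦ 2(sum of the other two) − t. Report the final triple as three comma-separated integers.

start (2,3,10) = (f(1,0),f(0,1),f(1,1))
replace slot 2: 2·(2+10) − 3 = 21 → (2,21,10)

2,21,10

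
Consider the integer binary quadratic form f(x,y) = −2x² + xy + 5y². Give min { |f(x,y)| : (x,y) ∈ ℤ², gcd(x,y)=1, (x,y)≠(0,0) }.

descent: ρ → (5,-1,-2)
descent: ρ → (-2,5,2)  [lands on river]
river: ρ → (2,3,-4)
river: ρ → (-4,5,1)
river: ρ → (1,5,-4)
river: ρ → (-4,3,2)
river: ρ → (2,5,-2)
river: ρ → (-2,3,4)
river: ρ → (4,5,-1)
river: ρ → (-1,5,4)
river: ρ → (4,3,-2)
closes: descent 2, river 10
min |a| on river = 1

1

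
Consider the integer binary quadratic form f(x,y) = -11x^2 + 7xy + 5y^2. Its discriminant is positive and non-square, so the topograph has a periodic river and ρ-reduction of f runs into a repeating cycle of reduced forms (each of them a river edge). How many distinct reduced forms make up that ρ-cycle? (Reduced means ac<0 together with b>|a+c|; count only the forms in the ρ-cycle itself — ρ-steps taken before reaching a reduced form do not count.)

D = 269, ⌊√D⌋ = 16
river: ρ → (5,13,-5)
river: ρ → (-5,7,11)
river: ρ → (11,15,-1)
river: ρ → (-1,15,11)
river: ρ → (11,7,-5)
river: ρ → (-5,13,5)
river: ρ → (5,7,-11)
river: ρ → (-11,15,1)
river: ρ → (1,15,-11)
river: ρ → (-11,7,5)
ρ-cycle length = 10 (tail of 0 descent steps not counted)

10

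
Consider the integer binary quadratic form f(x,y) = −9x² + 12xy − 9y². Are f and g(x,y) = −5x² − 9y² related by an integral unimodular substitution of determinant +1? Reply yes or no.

D₁ = -180, D₂ = -180
f is negative-definite; reduce −f:
−f: translate: b→6 (≡-12 mod 18), so (9,-12,9)→(9,6,6)
−f: flip: (9,6,6)→(6,-6,9)
−f: translate: b→6 (≡-6 mod 12), so (6,-6,9)→(6,6,9)
−f: reduced (well bottom): (6,6,9) with a≤c, −a<b≤a
flip sign back: reduced form of f is (-6,-6,-9)
g is negative-definite; reduce −g:
−g: reduced (well bottom): (5,0,9) with a≤c, −a<b≤a
flip sign back: reduced form of g is (-5,0,-9)
reduced forms (-6, -6, -9) vs (-5, 0, -9) ⇒ inequivalent

no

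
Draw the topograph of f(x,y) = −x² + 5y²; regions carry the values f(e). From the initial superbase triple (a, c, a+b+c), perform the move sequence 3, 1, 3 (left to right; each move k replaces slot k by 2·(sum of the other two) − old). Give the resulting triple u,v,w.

start (-1,5,4) = (f(1,0),f(0,1),f(1,1))
replace slot 3: 2·((-1)+5) − 4 = 4 → (-1,5,4)
replace slot 1: 2·(5+4) − (-1) = 19 → (19,5,4)
replace slot 3: 2·(19+5) − 4 = 44 → (19,5,44)

19,5,44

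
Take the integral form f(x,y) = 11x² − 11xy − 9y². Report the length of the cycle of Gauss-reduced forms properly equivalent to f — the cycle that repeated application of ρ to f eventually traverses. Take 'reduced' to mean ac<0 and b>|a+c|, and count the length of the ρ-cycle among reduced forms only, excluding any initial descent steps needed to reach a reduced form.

D = 517, ⌊√D⌋ = 22
descent: ρ → (-9,11,11)  [lands on river]
river: ρ → (11,11,-9)
river: ρ → (-9,7,13)
river: ρ → (13,19,-3)
river: ρ → (-3,17,19)
river: ρ → (19,21,-1)
river: ρ → (-1,21,19)
river: ρ → (19,17,-3)
river: ρ → (-3,19,13)
river: ρ → (13,7,-9)
ρ-cycle length = 10 (tail of 1 descent step not counted)

10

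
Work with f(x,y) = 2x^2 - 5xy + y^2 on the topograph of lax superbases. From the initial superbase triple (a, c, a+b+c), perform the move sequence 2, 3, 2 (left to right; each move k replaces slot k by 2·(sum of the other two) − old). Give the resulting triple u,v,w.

start (2,1,-2) = (f(1,0),f(0,1),f(1,1))
replace slot 2: 2·(2+(-2)) − 1 = -1 → (2,-1,-2)
replace slot 3: 2·(2+(-1)) − (-2) = 4 → (2,-1,4)
replace slot 2: 2·(2+4) − (-1) = 13 → (2,13,4)

2,13,4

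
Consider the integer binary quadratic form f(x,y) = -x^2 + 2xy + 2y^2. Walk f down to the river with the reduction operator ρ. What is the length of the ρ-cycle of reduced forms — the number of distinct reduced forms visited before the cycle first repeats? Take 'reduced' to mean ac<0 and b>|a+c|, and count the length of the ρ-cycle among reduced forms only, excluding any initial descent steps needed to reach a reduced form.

D = 12, ⌊√D⌋ = 3
river: ρ → (2,2,-1)
river: ρ → (-1,2,2)
ρ-cycle length = 2 (tail of 0 descent steps not counted)

2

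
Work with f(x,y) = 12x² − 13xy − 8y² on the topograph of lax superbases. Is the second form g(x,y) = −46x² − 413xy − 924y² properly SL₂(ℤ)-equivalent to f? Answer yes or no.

D₁ = 553, D₂ = 553
river cycle of f (length 26): (-8, 13, 12), (12, 11, -9), (-9, 7, 14), (14, 21, -2), (-2, 23, 3), (3, 19, -16), (-16, 13, 6), (6, 23, -1), (-1, 23, 6), (6, 13, -16), … (16 more)
river cycle of g (length 26): (-8, 13, 12), (12, 11, -9), (-9, 7, 14), (14, 21, -2), (-2, 23, 3), (3, 19, -16), (-16, 13, 6), (6, 23, -1), (-1, 23, 6), (6, 13, -16), … (16 more)
cycles coincide ⇒ equivalent

yes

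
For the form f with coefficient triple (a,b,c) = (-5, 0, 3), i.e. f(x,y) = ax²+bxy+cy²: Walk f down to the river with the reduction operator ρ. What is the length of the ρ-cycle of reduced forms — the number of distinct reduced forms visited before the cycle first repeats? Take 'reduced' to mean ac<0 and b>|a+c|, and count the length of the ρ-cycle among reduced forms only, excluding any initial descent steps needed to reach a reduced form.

D = 60, ⌊√D⌋ = 7
descent: ρ → (3,6,-2)  [lands on river]
river: ρ → (-2,6,3)
ρ-cycle length = 2 (tail of 1 descent step not counted)

2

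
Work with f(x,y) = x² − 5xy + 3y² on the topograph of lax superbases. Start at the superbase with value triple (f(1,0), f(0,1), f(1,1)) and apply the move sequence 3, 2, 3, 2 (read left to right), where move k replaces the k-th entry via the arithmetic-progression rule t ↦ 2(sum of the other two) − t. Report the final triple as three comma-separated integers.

start (1,3,-1) = (f(1,0),f(0,1),f(1,1))
replace slot 3: 2·(1+3) − (-1) = 9 → (1,3,9)
replace slot 2: 2·(1+9) − 3 = 17 → (1,17,9)
replace slot 3: 2·(1+17) − 9 = 27 → (1,17,27)
replace slot 2: 2·(1+27) − 17 = 39 → (1,39,27)

1,39,27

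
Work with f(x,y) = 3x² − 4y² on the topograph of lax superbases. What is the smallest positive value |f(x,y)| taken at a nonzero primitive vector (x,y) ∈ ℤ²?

descent: ρ → (-4,0,3)
descent: ρ → (3,6,-1)  [lands on river]
river: ρ → (-1,6,3)
closes: descent 2, river 2
min |a| on river = 1

1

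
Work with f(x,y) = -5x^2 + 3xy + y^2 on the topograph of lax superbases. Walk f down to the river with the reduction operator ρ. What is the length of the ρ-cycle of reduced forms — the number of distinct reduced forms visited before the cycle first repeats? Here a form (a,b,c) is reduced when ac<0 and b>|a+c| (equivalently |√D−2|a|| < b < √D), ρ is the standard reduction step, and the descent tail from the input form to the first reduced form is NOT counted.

D = 29, ⌊√D⌋ = 5
descent: ρ → (1,5,-1)  [lands on river]
river: ρ → (-1,5,1)
ρ-cycle length = 2 (tail of 1 descent step not counted)

2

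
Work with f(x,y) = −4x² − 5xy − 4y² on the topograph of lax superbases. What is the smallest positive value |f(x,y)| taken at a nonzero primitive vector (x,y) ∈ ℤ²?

translate: b→-3 (≡5 mod 8), so (4,5,4)→(4,-3,3)
flip: (4,-3,3)→(3,3,4)
reduced (well bottom): (3,3,4) with a≤c, −a<b≤a
well minimum |f| = |-3| = 3 (negative-definite)

3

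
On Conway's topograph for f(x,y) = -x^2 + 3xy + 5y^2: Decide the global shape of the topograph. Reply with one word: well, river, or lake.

D = b²−4ac = 3² − 4·(-1)·5 = 29
D > 0 non-square ⇒ indefinite ⇒ periodic river

river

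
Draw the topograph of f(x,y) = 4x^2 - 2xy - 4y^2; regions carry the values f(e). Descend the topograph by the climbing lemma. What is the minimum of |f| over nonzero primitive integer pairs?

descent: ρ → (-4,2,4)  [lands on river]
river: ρ → (4,6,-2)
river: ρ → (-2,6,4)
river: ρ → (4,2,-4)
river: ρ → (-4,6,2)
river: ρ → (2,6,-4)
closes: descent 1, river 6
min |a| on river = 2

2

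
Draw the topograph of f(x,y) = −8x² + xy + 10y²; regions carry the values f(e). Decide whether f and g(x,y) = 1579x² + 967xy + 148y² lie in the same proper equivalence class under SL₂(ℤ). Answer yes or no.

D₁ = 321, D₂ = 321
river cycle of f (length 4): (-8, 17, 1), (1, 17, -8), (-8, 15, 3), (3, 15, -8)
river cycle of g (length 4): (-8, 17, 1), (1, 17, -8), (-8, 15, 3), (3, 15, -8)
cycles coincide ⇒ equivalent

yes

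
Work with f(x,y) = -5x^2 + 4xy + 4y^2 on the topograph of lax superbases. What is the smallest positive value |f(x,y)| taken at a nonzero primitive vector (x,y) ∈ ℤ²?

river: ρ → (4,4,-5)
river: ρ → (-5,6,3)
river: ρ → (3,6,-5)
river: ρ → (-5,4,4)
closes: descent 0, river 4
min |a| on river = 3

3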